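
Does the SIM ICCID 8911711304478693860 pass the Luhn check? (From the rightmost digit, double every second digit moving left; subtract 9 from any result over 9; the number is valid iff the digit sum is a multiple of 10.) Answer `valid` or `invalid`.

valid

From the right, keep odd positions and double even positions (subtract 9 from any doubled value over 9):
  doubled (positions 2,4,...): 3 6 3 5 8 6 2 2 9 → sum 44
  kept (positions 1,3,...): 0 8 9 8 4 0 1 7 1 8 → sum 46
Total = 90.
90 mod 10 = 0, so the number is valid.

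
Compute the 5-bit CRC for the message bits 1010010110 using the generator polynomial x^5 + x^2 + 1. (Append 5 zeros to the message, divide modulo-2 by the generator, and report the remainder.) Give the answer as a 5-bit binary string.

10111

Append 5 zeros: 101001011000000. Divide by 100101 (XOR where the leading bit is 1):
  pos 0: 101001 XOR 100101 = 001100
  pos 2: 110001 XOR 100101 = 010100
  pos 3: 101001 XOR 100101 = 001100
  pos 5: 110000 XOR 100101 = 010101
  pos 6: 101010 XOR 100101 = 001111
  pos 8: 111100 XOR 100101 = 011001
  pos 9: 110010 XOR 100101 = 010111
Remainder (last 5 bits) = 10111. This is the CRC / FCS.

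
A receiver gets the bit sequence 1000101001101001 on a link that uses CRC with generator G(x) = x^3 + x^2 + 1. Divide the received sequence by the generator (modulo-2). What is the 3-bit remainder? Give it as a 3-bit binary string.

Modulo-2 division of 1000101001101001 by 1101:
  pos 0: 1000 XOR 1101 = 0101
  pos 1: 1011 XOR 1101 = 0110
  pos 2: 1100 XOR 1101 = 0001
  pos 5: 1100 XOR 1101 = 0001
  pos 8: 1110 XOR 1101 = 0011
  pos 10: 1110 XOR 1101 = 0011
  pos 12: 1101 XOR 1101 = 0000
Remainder = 000 (zero — the frame passes the CRC check).

000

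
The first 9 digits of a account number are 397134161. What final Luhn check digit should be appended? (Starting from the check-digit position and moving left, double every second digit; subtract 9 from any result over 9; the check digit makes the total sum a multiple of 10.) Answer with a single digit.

Partial digits right→left: 1 6 1 4 3 1 7 9 3
Double every second digit counting from the check-digit position (so the 1st, 3rd, 5th, ... of the partial from the right).
  doubled (with −9 where >9): 2 2 6 5 6 → sum 21
  kept as-is: 6 4 1 9 → sum 20
Total = 21 + 20 = 41.
Check digit = (10 − (41 mod 10)) mod 10 = 9.

9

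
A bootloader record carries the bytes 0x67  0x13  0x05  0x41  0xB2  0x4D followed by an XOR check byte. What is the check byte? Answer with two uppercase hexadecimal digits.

CF

XOR the bytes together:
  start with 0x67
  0x67 ⊕ 0x13 = 0x74
  0x74 ⊕ 0x05 = 0x71
  0x71 ⊕ 0x41 = 0x30
  0x30 ⊕ 0xB2 = 0x82
  0x82 ⊕ 0x4D = 0xCF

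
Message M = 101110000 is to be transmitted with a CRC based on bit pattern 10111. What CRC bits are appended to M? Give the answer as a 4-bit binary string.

0000

Append 4 zeros: 1011100000000. Divide by 10111 (XOR where the leading bit is 1):
  pos 0: 10111 XOR 10111 = 00000
Remainder (last 4 bits) = 0000. This is the CRC / FCS.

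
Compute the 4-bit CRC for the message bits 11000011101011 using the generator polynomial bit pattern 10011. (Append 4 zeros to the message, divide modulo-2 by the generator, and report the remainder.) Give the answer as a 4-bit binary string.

1011

Append 4 zeros: 110000111010110000. Divide by 10011 (XOR where the leading bit is 1):
  pos 0: 11000 XOR 10011 = 01011
  pos 1: 10110 XOR 10011 = 00101
  pos 3: 10111 XOR 10011 = 00100
  pos 5: 10010 XOR 10011 = 00001
  pos 9: 11011 XOR 10011 = 01000
  pos 10: 10000 XOR 10011 = 00011
  pos 13: 11000 XOR 10011 = 01011
Remainder (last 4 bits) = 1011. This is the CRC / FCS.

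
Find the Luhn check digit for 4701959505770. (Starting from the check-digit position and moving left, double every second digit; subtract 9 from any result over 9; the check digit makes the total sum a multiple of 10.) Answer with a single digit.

Partial digits right→left: 0 7 7 5 0 5 9 5 9 1 0 7 4
Double every second digit counting from the check-digit position (so the 1st, 3rd, 5th, ... of the partial from the right).
  doubled (with −9 where >9): 0 5 0 9 9 0 8 → sum 31
  kept as-is: 7 5 5 5 1 7 → sum 30
Total = 31 + 30 = 61.
Check digit = (10 − (61 mod 10)) mod 10 = 9.

9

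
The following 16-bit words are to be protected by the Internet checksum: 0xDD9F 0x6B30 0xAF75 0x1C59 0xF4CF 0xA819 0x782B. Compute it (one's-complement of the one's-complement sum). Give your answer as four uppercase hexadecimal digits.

D64B

One's-complement addition (fold any carry out of bit 15 back into bit 0):
  0xDD9F + 0x6B30 = 0x148CF → wrap carry → 0x48D0
  0x48D0 + 0xAF75 = 0x0F845
  0xF845 + 0x1C59 = 0x1149E → wrap carry → 0x149F
  0x149F + 0xF4CF = 0x1096E → wrap carry → 0x096F
  0x096F + 0xA819 = 0x0B188
  0xB188 + 0x782B = 0x129B3 → wrap carry → 0x29B4
One's-complement sum = 0x29B4.
Checksum = ~0x29B4 & 0xFFFF = 0xD64B.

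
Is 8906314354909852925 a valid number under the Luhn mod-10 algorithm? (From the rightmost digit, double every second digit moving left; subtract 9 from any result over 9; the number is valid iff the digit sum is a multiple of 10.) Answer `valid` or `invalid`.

From the right, keep odd positions and double even positions (subtract 9 from any doubled value over 9):
  doubled (positions 2,4,...): 4 4 7 0 8 6 2 3 9 → sum 43
  kept (positions 1,3,...): 5 9 5 9 9 5 4 3 0 8 → sum 57
Total = 100.
100 mod 10 = 0, so the number is valid.

valid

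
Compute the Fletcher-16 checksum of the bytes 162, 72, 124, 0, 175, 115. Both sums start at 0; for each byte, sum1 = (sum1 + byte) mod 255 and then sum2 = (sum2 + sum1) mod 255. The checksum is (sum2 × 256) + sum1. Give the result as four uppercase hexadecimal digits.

FD8A

Running sums (mod 255):
  after byte 0 (162): sum1=162, sum2=162
  after byte 1 (72): sum1=234, sum2=141
  after byte 2 (124): sum1=103, sum2=244
  after byte 3 (0): sum1=103, sum2=92
  after byte 4 (175): sum1=23, sum2=115
  after byte 5 (115): sum1=138, sum2=253
Checksum = sum2·256 + sum1 = 253·256 + 138 = 64906 = 0xFD8A.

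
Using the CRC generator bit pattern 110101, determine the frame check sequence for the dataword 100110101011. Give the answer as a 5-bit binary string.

01000

Append 5 zeros: 10011010101100000. Divide by 110101 (XOR where the leading bit is 1):
  pos 0: 100110 XOR 110101 = 010011
  pos 1: 100111 XOR 110101 = 010010
  pos 2: 100100 XOR 110101 = 010001
  pos 3: 100011 XOR 110101 = 010110
  pos 4: 101100 XOR 110101 = 011001
  pos 5: 110011 XOR 110101 = 000110
  pos 8: 110100 XOR 110101 = 000001
Remainder (last 5 bits) = 01000. This is the CRC / FCS.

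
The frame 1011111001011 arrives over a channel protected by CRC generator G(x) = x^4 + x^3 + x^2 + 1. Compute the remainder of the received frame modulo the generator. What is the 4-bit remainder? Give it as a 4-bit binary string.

1101

Modulo-2 division of 1011111001011 by 11101:
  pos 0: 10111 XOR 11101 = 01010
  pos 1: 10101 XOR 11101 = 01000
  pos 2: 10001 XOR 11101 = 01100
  pos 3: 11000 XOR 11101 = 00101
  pos 5: 10101 XOR 11101 = 01000
  pos 6: 10000 XOR 11101 = 01101
  pos 7: 11011 XOR 11101 = 00110
Remainder = 1101 (nonzero — an error is detected).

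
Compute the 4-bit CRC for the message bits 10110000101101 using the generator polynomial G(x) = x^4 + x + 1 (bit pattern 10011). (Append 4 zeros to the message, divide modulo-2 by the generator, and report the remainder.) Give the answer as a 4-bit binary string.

Append 4 zeros: 101100001011010000. Divide by 10011 (XOR where the leading bit is 1):
  pos 0: 10110 XOR 10011 = 00101
  pos 2: 10100 XOR 10011 = 00111
  pos 4: 11101 XOR 10011 = 01110
  pos 5: 11100 XOR 10011 = 01111
  pos 6: 11111 XOR 10011 = 01100
  pos 7: 11001 XOR 10011 = 01010
  pos 8: 10100 XOR 10011 = 00111
  pos 10: 11110 XOR 10011 = 01101
  pos 11: 11010 XOR 10011 = 01001
  pos 12: 10010 XOR 10011 = 00001
Remainder (last 4 bits) = 0010. This is the CRC / FCS.

0010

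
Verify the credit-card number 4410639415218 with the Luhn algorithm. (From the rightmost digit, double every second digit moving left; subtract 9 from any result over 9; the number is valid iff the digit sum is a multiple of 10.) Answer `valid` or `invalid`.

From the right, keep odd positions and double even positions (subtract 9 from any doubled value over 9):
  doubled (positions 2,4,...): 2 1 8 6 0 8 → sum 25
  kept (positions 1,3,...): 8 2 1 9 6 1 4 → sum 31
Total = 56.
56 mod 10 = 6, so the number is invalid.

invalid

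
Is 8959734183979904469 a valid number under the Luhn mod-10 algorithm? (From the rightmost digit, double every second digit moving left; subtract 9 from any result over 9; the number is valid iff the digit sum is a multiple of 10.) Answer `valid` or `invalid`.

From the right, keep odd positions and double even positions (subtract 9 from any doubled value over 9):
  doubled (positions 2,4,...): 3 8 9 5 6 2 6 9 9 → sum 57
  kept (positions 1,3,...): 9 4 0 9 9 8 4 7 5 8 → sum 63
Total = 120.
120 mod 10 = 0, so the number is valid.

valid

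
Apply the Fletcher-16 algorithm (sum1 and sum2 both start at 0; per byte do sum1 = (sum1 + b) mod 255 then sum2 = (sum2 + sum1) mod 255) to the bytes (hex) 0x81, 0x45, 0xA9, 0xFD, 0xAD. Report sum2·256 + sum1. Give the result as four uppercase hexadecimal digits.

431C

Running sums (mod 255):
  after byte 0 (0x81): sum1=129, sum2=129
  after byte 1 (0x45): sum1=198, sum2=72
  after byte 2 (0xA9): sum1=112, sum2=184
  after byte 3 (0xFD): sum1=110, sum2=39
  after byte 4 (0xAD): sum1=28, sum2=67
Checksum = sum2·256 + sum1 = 67·256 + 28 = 17180 = 0x431C.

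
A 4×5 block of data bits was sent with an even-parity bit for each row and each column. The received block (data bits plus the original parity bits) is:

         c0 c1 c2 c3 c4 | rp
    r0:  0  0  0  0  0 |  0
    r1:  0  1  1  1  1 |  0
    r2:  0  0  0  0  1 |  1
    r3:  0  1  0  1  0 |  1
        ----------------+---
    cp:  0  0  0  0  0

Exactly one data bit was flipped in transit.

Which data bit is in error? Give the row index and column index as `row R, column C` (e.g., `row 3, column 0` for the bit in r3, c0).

Recompute each row's even parity and compare to rp:
  r0: data parity 0, sent rp 0 → ok
  r1: data parity 0, sent rp 0 → ok
  r2: data parity 1, sent rp 1 → ok
  r3: data parity 0, sent rp 1 → mismatch
Recompute each column's even parity and compare to cp:
  c0: data parity 0, sent cp 0 → ok
  c1: data parity 0, sent cp 0 → ok
  c2: data parity 1, sent cp 0 → mismatch
  c3: data parity 0, sent cp 0 → ok
  c4: data parity 0, sent cp 0 → ok
Exactly one row (r3) and one column (c2) fail → the flipped bit is at their intersection.

row 3, column 2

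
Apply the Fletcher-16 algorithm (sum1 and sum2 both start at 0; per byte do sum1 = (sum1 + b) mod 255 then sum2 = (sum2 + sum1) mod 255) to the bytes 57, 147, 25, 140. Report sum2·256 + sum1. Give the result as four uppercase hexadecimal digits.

5E72

Running sums (mod 255):
  after byte 0 (57): sum1=57, sum2=57
  after byte 1 (147): sum1=204, sum2=6
  after byte 2 (25): sum1=229, sum2=235
  after byte 3 (140): sum1=114, sum2=94
Checksum = sum2·256 + sum1 = 94·256 + 114 = 24178 = 0x5E72.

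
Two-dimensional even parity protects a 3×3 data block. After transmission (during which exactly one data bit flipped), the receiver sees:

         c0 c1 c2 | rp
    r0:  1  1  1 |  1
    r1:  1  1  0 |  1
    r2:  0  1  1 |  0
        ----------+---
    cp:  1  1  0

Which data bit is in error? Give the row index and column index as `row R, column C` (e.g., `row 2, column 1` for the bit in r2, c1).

Recompute each row's even parity and compare to rp:
  r0: data parity 1, sent rp 1 → ok
  r1: data parity 0, sent rp 1 → mismatch
  r2: data parity 0, sent rp 0 → ok
Recompute each column's even parity and compare to cp:
  c0: data parity 0, sent cp 1 → mismatch
  c1: data parity 1, sent cp 1 → ok
  c2: data parity 0, sent cp 0 → ok
Exactly one row (r1) and one column (c0) fail → the flipped bit is at their intersection.

row 1, column 0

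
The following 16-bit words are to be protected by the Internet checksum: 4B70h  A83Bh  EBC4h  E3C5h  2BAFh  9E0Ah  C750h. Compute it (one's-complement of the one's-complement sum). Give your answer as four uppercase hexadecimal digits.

One's-complement addition (fold any carry out of bit 15 back into bit 0):
  0x4B70 + 0xA83B = 0x0F3AB
  0xF3AB + 0xEBC4 = 0x1DF6F → wrap carry → 0xDF70
  0xDF70 + 0xE3C5 = 0x1C335 → wrap carry → 0xC336
  0xC336 + 0x2BAF = 0x0EEE5
  0xEEE5 + 0x9E0A = 0x18CEF → wrap carry → 0x8CF0
  0x8CF0 + 0xC750 = 0x15440 → wrap carry → 0x5441
One's-complement sum = 0x5441.
Checksum = ~0x5441 & 0xFFFF = 0xABBE.

ABBE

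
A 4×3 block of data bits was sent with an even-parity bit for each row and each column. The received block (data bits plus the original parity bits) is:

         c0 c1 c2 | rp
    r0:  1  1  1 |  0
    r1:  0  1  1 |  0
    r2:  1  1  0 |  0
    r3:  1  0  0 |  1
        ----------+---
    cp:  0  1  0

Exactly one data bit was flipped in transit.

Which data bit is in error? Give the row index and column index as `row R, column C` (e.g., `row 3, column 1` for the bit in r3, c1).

row 0, column 0

Recompute each row's even parity and compare to rp:
  r0: data parity 1, sent rp 0 → mismatch
  r1: data parity 0, sent rp 0 → ok
  r2: data parity 0, sent rp 0 → ok
  r3: data parity 1, sent rp 1 → ok
Recompute each column's even parity and compare to cp:
  c0: data parity 1, sent cp 0 → mismatch
  c1: data parity 1, sent cp 1 → ok
  c2: data parity 0, sent cp 0 → ok
Exactly one row (r0) and one column (c0) fail → the flipped bit is at their intersection.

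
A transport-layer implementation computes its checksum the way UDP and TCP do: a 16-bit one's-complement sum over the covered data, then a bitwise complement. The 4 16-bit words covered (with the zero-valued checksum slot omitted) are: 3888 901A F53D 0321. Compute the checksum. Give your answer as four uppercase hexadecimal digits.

3EFE

One's-complement addition (fold any carry out of bit 15 back into bit 0):
  0x3888 + 0x901A = 0x0C8A2
  0xC8A2 + 0xF53D = 0x1BDDF → wrap carry → 0xBDE0
  0xBDE0 + 0x0321 = 0x0C101
One's-complement sum = 0xC101.
Checksum = ~0xC101 & 0xFFFF = 0x3EFE.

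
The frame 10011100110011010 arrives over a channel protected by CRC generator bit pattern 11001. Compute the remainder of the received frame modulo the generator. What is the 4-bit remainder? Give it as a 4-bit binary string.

0000

Modulo-2 division of 10011100110011010 by 11001:
  pos 0: 10011 XOR 11001 = 01010
  pos 1: 10101 XOR 11001 = 01100
  pos 2: 11000 XOR 11001 = 00001
  pos 6: 10110 XOR 11001 = 01111
  pos 7: 11110 XOR 11001 = 00111
  pos 9: 11111 XOR 11001 = 00110
  pos 11: 11001 XOR 11001 = 00000
Remainder = 0000 (zero — the frame passes the CRC check).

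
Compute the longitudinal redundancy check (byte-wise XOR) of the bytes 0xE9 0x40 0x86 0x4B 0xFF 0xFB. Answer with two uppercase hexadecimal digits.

60

XOR the bytes together:
  start with 0xE9
  0xE9 ⊕ 0x40 = 0xA9
  0xA9 ⊕ 0x86 = 0x2F
  0x2F ⊕ 0x4B = 0x64
  0x64 ⊕ 0xFF = 0x9B
  0x9B ⊕ 0xFB = 0x60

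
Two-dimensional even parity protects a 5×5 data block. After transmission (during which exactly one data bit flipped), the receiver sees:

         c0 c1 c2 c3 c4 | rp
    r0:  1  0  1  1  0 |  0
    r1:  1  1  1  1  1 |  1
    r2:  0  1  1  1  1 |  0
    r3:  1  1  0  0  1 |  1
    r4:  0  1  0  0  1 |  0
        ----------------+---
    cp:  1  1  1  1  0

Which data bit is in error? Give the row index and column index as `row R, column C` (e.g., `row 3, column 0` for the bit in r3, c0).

row 0, column 1

Recompute each row's even parity and compare to rp:
  r0: data parity 1, sent rp 0 → mismatch
  r1: data parity 1, sent rp 1 → ok
  r2: data parity 0, sent rp 0 → ok
  r3: data parity 1, sent rp 1 → ok
  r4: data parity 0, sent rp 0 → ok
Recompute each column's even parity and compare to cp:
  c0: data parity 1, sent cp 1 → ok
  c1: data parity 0, sent cp 1 → mismatch
  c2: data parity 1, sent cp 1 → ok
  c3: data parity 1, sent cp 1 → ok
  c4: data parity 0, sent cp 0 → ok
Exactly one row (r0) and one column (c1) fail → the flipped bit is at their intersection.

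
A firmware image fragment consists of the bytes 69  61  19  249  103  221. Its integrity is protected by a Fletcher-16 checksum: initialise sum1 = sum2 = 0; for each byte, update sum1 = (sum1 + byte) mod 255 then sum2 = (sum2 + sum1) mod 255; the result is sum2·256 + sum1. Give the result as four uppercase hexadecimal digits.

Running sums (mod 255):
  after byte 0 (69): sum1=69, sum2=69
  after byte 1 (61): sum1=130, sum2=199
  after byte 2 (19): sum1=149, sum2=93
  after byte 3 (249): sum1=143, sum2=236
  after byte 4 (103): sum1=246, sum2=227
  after byte 5 (221): sum1=212, sum2=184
Checksum = sum2·256 + sum1 = 184·256 + 212 = 47316 = 0xB8D4.

B8D4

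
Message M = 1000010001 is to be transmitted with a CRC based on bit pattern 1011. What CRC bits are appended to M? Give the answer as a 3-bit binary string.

Append 3 zeros: 1000010001000. Divide by 1011 (XOR where the leading bit is 1):
  pos 0: 1000 XOR 1011 = 0011
  pos 2: 1101 XOR 1011 = 0110
  pos 3: 1100 XOR 1011 = 0111
  pos 4: 1110 XOR 1011 = 0101
  pos 5: 1010 XOR 1011 = 0001
  pos 8: 1100 XOR 1011 = 0111
  pos 9: 1110 XOR 1011 = 0101
Remainder (last 3 bits) = 101. This is the CRC / FCS.

101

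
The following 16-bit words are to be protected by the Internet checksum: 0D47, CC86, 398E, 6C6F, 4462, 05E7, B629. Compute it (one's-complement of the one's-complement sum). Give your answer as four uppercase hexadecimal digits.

One's-complement addition (fold any carry out of bit 15 back into bit 0):
  0x0D47 + 0xCC86 = 0x0D9CD
  0xD9CD + 0x398E = 0x1135B → wrap carry → 0x135C
  0x135C + 0x6C6F = 0x07FCB
  0x7FCB + 0x4462 = 0x0C42D
  0xC42D + 0x05E7 = 0x0CA14
  0xCA14 + 0xB629 = 0x1803D → wrap carry → 0x803E
One's-complement sum = 0x803E.
Checksum = ~0x803E & 0xFFFF = 0x7FC1.

7FC1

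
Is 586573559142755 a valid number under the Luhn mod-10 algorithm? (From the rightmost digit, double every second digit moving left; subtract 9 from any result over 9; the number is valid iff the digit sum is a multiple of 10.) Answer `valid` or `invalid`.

valid

From the right, keep odd positions and double even positions (subtract 9 from any doubled value over 9):
  doubled (positions 2,4,...): 1 4 2 1 6 1 7 → sum 22
  kept (positions 1,3,...): 5 7 4 9 5 7 6 5 → sum 48
Total = 70.
70 mod 10 = 0, so the number is valid.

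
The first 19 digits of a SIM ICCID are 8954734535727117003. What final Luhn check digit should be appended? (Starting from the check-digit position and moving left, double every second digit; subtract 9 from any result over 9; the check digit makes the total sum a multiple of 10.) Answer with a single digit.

9

Partial digits right→left: 3 0 0 7 1 1 7 2 7 5 3 5 4 3 7 4 5 9 8
Double every second digit counting from the check-digit position (so the 1st, 3rd, 5th, ... of the partial from the right).
  doubled (with −9 where >9): 6 0 2 5 5 6 8 5 1 7 → sum 45
  kept as-is: 0 7 1 2 5 5 3 4 9 → sum 36
Total = 45 + 36 = 81.
Check digit = (10 − (81 mod 10)) mod 10 = 9.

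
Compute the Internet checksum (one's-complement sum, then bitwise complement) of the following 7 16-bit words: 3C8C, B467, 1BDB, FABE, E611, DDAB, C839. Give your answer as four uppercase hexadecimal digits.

6C7A

One's-complement addition (fold any carry out of bit 15 back into bit 0):
  0x3C8C + 0xB467 = 0x0F0F3
  0xF0F3 + 0x1BDB = 0x10CCE → wrap carry → 0x0CCF
  0x0CCF + 0xFABE = 0x1078D → wrap carry → 0x078E
  0x078E + 0xE611 = 0x0ED9F
  0xED9F + 0xDDAB = 0x1CB4A → wrap carry → 0xCB4B
  0xCB4B + 0xC839 = 0x19384 → wrap carry → 0x9385
One's-complement sum = 0x9385.
Checksum = ~0x9385 & 0xFFFF = 0x6C7A.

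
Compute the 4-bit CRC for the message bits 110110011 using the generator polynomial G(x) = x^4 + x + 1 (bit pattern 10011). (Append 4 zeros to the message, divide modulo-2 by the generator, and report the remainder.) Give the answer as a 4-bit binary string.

Append 4 zeros: 1101100110000. Divide by 10011 (XOR where the leading bit is 1):
  pos 0: 11011 XOR 10011 = 01000
  pos 1: 10000 XOR 10011 = 00011
  pos 4: 11011 XOR 10011 = 01000
  pos 5: 10000 XOR 10011 = 00011
  pos 8: 11000 XOR 10011 = 01011
Remainder (last 4 bits) = 1011. This is the CRC / FCS.

1011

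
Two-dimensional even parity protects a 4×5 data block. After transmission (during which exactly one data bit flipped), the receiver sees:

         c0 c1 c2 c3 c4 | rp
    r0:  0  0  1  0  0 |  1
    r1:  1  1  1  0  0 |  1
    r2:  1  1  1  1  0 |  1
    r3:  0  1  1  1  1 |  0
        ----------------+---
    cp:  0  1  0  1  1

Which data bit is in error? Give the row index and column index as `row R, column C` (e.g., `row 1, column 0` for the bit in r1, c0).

Recompute each row's even parity and compare to rp:
  r0: data parity 1, sent rp 1 → ok
  r1: data parity 1, sent rp 1 → ok
  r2: data parity 0, sent rp 1 → mismatch
  r3: data parity 0, sent rp 0 → ok
Recompute each column's even parity and compare to cp:
  c0: data parity 0, sent cp 0 → ok
  c1: data parity 1, sent cp 1 → ok
  c2: data parity 0, sent cp 0 → ok
  c3: data parity 0, sent cp 1 → mismatch
  c4: data parity 1, sent cp 1 → ok
Exactly one row (r2) and one column (c3) fail → the flipped bit is at their intersection.

row 2, column 3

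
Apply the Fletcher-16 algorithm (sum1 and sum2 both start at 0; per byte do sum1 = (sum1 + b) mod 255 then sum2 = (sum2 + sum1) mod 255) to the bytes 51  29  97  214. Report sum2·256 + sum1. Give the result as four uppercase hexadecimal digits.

BD88

Running sums (mod 255):
  after byte 0 (51): sum1=51, sum2=51
  after byte 1 (29): sum1=80, sum2=131
  after byte 2 (97): sum1=177, sum2=53
  after byte 3 (214): sum1=136, sum2=189
Checksum = sum2·256 + sum1 = 189·256 + 136 = 48520 = 0xBD88.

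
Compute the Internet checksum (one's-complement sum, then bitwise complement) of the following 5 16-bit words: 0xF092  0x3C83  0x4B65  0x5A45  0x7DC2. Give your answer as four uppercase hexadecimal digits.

One's-complement addition (fold any carry out of bit 15 back into bit 0):
  0xF092 + 0x3C83 = 0x12D15 → wrap carry → 0x2D16
  0x2D16 + 0x4B65 = 0x0787B
  0x787B + 0x5A45 = 0x0D2C0
  0xD2C0 + 0x7DC2 = 0x15082 → wrap carry → 0x5083
One's-complement sum = 0x5083.
Checksum = ~0x5083 & 0xFFFF = 0xAF7C.

AF7C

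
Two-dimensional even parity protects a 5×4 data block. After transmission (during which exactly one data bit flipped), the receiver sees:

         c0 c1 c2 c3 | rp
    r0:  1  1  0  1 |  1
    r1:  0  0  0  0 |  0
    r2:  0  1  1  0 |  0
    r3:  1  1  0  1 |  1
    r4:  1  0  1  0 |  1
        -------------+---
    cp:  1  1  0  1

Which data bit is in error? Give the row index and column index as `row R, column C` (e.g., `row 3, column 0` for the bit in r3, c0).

row 4, column 3

Recompute each row's even parity and compare to rp:
  r0: data parity 1, sent rp 1 → ok
  r1: data parity 0, sent rp 0 → ok
  r2: data parity 0, sent rp 0 → ok
  r3: data parity 1, sent rp 1 → ok
  r4: data parity 0, sent rp 1 → mismatch
Recompute each column's even parity and compare to cp:
  c0: data parity 1, sent cp 1 → ok
  c1: data parity 1, sent cp 1 → ok
  c2: data parity 0, sent cp 0 → ok
  c3: data parity 0, sent cp 1 → mismatch
Exactly one row (r4) and one column (c3) fail → the flipped bit is at their intersection.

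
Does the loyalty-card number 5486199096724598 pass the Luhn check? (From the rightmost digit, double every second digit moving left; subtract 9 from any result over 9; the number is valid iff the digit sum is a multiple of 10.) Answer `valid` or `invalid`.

From the right, keep odd positions and double even positions (subtract 9 from any doubled value over 9):
  doubled (positions 2,4,...): 9 8 5 9 9 2 7 1 → sum 50
  kept (positions 1,3,...): 8 5 2 6 0 9 6 4 → sum 40
Total = 90.
90 mod 10 = 0, so the number is valid.

valid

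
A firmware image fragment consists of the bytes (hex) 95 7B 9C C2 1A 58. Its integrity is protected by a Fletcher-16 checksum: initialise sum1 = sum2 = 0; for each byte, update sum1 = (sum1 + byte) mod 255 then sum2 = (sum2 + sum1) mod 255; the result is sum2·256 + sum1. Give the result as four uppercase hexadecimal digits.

32E2

Running sums (mod 255):
  after byte 0 (95): sum1=149, sum2=149
  after byte 1 (7B): sum1=17, sum2=166
  after byte 2 (9C): sum1=173, sum2=84
  after byte 3 (C2): sum1=112, sum2=196
  after byte 4 (1A): sum1=138, sum2=79
  after byte 5 (58): sum1=226, sum2=50
Checksum = sum2·256 + sum1 = 50·256 + 226 = 13026 = 0x32E2.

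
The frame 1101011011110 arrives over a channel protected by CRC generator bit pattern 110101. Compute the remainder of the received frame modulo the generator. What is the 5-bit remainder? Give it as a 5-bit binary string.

Modulo-2 division of 1101011011110 by 110101:
  pos 0: 110101 XOR 110101 = 000000
  pos 6: 101111 XOR 110101 = 011010
  pos 7: 110100 XOR 110101 = 000001
Remainder = 00001 (nonzero — an error is detected).

00001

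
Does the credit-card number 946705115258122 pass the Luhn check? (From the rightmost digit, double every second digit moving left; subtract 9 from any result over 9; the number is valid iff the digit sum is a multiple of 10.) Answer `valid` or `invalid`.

valid

From the right, keep odd positions and double even positions (subtract 9 from any doubled value over 9):
  doubled (positions 2,4,...): 4 7 4 2 1 5 8 → sum 31
  kept (positions 1,3,...): 2 1 5 5 1 0 6 9 → sum 29
Total = 60.
60 mod 10 = 0, so the number is valid.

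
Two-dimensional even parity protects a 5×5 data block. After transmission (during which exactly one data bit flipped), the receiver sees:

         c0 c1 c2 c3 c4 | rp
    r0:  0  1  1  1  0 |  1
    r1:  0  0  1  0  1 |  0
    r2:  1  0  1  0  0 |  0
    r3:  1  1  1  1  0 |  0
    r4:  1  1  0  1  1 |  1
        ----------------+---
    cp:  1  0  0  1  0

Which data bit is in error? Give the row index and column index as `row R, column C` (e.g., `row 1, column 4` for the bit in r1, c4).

Recompute each row's even parity and compare to rp:
  r0: data parity 1, sent rp 1 → ok
  r1: data parity 0, sent rp 0 → ok
  r2: data parity 0, sent rp 0 → ok
  r3: data parity 0, sent rp 0 → ok
  r4: data parity 0, sent rp 1 → mismatch
Recompute each column's even parity and compare to cp:
  c0: data parity 1, sent cp 1 → ok
  c1: data parity 1, sent cp 0 → mismatch
  c2: data parity 0, sent cp 0 → ok
  c3: data parity 1, sent cp 1 → ok
  c4: data parity 0, sent cp 0 → ok
Exactly one row (r4) and one column (c1) fail → the flipped bit is at their intersection.

row 4, column 1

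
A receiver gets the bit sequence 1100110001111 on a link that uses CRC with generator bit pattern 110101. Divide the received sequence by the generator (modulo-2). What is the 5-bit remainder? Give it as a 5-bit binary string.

00000

Modulo-2 division of 1100110001111 by 110101:
  pos 0: 110011 XOR 110101 = 000110
  pos 3: 110000 XOR 110101 = 000101
  pos 6: 101111 XOR 110101 = 011010
  pos 7: 110101 XOR 110101 = 000000
Remainder = 00000 (zero — the frame passes the CRC check).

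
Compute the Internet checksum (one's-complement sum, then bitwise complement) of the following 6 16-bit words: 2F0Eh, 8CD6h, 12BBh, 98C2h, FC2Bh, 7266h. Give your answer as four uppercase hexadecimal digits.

2A0B

One's-complement addition (fold any carry out of bit 15 back into bit 0):
  0x2F0E + 0x8CD6 = 0x0BBE4
  0xBBE4 + 0x12BB = 0x0CE9F
  0xCE9F + 0x98C2 = 0x16761 → wrap carry → 0x6762
  0x6762 + 0xFC2B = 0x1638D → wrap carry → 0x638E
  0x638E + 0x7266 = 0x0D5F4
One's-complement sum = 0xD5F4.
Checksum = ~0xD5F4 & 0xFFFF = 0x2A0B.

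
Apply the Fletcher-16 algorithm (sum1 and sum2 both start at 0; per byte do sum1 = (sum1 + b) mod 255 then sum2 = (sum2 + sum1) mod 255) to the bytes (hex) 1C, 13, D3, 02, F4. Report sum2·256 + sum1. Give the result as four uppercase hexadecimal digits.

4DF9

Running sums (mod 255):
  after byte 0 (1C): sum1=28, sum2=28
  after byte 1 (13): sum1=47, sum2=75
  after byte 2 (D3): sum1=3, sum2=78
  after byte 3 (02): sum1=5, sum2=83
  after byte 4 (F4): sum1=249, sum2=77
Checksum = sum2·256 + sum1 = 77·256 + 249 = 19961 = 0x4DF9.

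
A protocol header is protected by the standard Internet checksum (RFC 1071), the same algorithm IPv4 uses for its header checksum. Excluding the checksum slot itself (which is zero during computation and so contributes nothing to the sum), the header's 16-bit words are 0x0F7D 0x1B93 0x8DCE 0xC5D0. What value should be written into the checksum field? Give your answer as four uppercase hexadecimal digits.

8150

One's-complement addition (fold any carry out of bit 15 back into bit 0):
  0x0F7D + 0x1B93 = 0x02B10
  0x2B10 + 0x8DCE = 0x0B8DE
  0xB8DE + 0xC5D0 = 0x17EAE → wrap carry → 0x7EAF
One's-complement sum = 0x7EAF.
Checksum = ~0x7EAF & 0xFFFF = 0x8150.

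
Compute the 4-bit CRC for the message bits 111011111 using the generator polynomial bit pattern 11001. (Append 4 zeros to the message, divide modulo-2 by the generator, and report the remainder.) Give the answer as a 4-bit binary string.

Append 4 zeros: 1110111110000. Divide by 11001 (XOR where the leading bit is 1):
  pos 0: 11101 XOR 11001 = 00100
  pos 2: 10011 XOR 11001 = 01010
  pos 3: 10101 XOR 11001 = 01100
  pos 4: 11001 XOR 11001 = 00000
Remainder (last 4 bits) = 0000. This is the CRC / FCS.

0000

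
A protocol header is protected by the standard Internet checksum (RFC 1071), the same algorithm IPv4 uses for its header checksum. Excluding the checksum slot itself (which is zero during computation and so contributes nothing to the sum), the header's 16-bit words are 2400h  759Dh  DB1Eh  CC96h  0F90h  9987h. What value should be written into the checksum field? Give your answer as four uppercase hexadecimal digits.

1595

One's-complement addition (fold any carry out of bit 15 back into bit 0):
  0x2400 + 0x759D = 0x0999D
  0x999D + 0xDB1E = 0x174BB → wrap carry → 0x74BC
  0x74BC + 0xCC96 = 0x14152 → wrap carry → 0x4153
  0x4153 + 0x0F90 = 0x050E3
  0x50E3 + 0x9987 = 0x0EA6A
One's-complement sum = 0xEA6A.
Checksum = ~0xEA6A & 0xFFFF = 0x1595.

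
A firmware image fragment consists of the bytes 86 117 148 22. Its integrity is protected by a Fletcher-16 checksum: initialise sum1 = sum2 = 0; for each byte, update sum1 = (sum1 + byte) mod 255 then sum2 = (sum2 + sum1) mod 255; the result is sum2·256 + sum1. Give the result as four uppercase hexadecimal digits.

Running sums (mod 255):
  after byte 0 (86): sum1=86, sum2=86
  after byte 1 (117): sum1=203, sum2=34
  after byte 2 (148): sum1=96, sum2=130
  after byte 3 (22): sum1=118, sum2=248
Checksum = sum2·256 + sum1 = 248·256 + 118 = 63606 = 0xF876.

F876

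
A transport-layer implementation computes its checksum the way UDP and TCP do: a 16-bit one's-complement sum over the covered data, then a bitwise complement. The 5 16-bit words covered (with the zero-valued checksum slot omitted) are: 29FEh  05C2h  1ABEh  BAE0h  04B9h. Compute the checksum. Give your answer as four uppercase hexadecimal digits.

F5E7

One's-complement addition (fold any carry out of bit 15 back into bit 0):
  0x29FE + 0x05C2 = 0x02FC0
  0x2FC0 + 0x1ABE = 0x04A7E
  0x4A7E + 0xBAE0 = 0x1055E → wrap carry → 0x055F
  0x055F + 0x04B9 = 0x00A18
One's-complement sum = 0x0A18.
Checksum = ~0x0A18 & 0xFFFF = 0xF5E7.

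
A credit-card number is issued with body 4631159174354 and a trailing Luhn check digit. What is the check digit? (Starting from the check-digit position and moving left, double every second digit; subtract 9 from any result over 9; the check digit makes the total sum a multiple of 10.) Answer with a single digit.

Partial digits right→left: 4 5 3 4 7 1 9 5 1 1 3 6 4
Double every second digit counting from the check-digit position (so the 1st, 3rd, 5th, ... of the partial from the right).
  doubled (with −9 where >9): 8 6 5 9 2 6 8 → sum 44
  kept as-is: 5 4 1 5 1 6 → sum 22
Total = 44 + 22 = 66.
Check digit = (10 − (66 mod 10)) mod 10 = 4.

4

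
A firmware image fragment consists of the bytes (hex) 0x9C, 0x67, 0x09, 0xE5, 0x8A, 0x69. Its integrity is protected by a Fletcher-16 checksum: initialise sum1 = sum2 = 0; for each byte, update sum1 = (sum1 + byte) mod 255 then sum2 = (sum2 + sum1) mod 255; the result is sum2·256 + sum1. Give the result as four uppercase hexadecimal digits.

05E6

Running sums (mod 255):
  after byte 0 (0x9C): sum1=156, sum2=156
  after byte 1 (0x67): sum1=4, sum2=160
  after byte 2 (0x09): sum1=13, sum2=173
  after byte 3 (0xE5): sum1=242, sum2=160
  after byte 4 (0x8A): sum1=125, sum2=30
  after byte 5 (0x69): sum1=230, sum2=5
Checksum = sum2·256 + sum1 = 5·256 + 230 = 1510 = 0x05E6.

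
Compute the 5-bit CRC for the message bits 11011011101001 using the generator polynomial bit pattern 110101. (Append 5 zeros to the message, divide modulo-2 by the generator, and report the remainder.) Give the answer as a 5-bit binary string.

Append 5 zeros: 1101101110100100000. Divide by 110101 (XOR where the leading bit is 1):
  pos 0: 110110 XOR 110101 = 000011
  pos 4: 111110 XOR 110101 = 001011
  pos 6: 101110 XOR 110101 = 011011
  pos 7: 110110 XOR 110101 = 000011
  pos 11: 111000 XOR 110101 = 001101
  pos 13: 110100 XOR 110101 = 000001
Remainder (last 5 bits) = 00001. This is the CRC / FCS.

00001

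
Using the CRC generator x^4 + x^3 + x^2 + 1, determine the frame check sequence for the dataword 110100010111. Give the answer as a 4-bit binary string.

Append 4 zeros: 1101000101110000. Divide by 11101 (XOR where the leading bit is 1):
  pos 0: 11010 XOR 11101 = 00111
  pos 2: 11100 XOR 11101 = 00001
  pos 6: 11011 XOR 11101 = 00110
  pos 8: 11010 XOR 11101 = 00111
  pos 10: 11100 XOR 11101 = 00001
Remainder (last 4 bits) = 0010. This is the CRC / FCS.

0010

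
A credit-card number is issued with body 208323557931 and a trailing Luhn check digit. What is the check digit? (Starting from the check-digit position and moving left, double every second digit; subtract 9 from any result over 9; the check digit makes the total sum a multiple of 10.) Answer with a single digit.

Partial digits right→left: 1 3 9 7 5 5 3 2 3 8 0 2
Double every second digit counting from the check-digit position (so the 1st, 3rd, 5th, ... of the partial from the right).
  doubled (with −9 where >9): 2 9 1 6 6 0 → sum 24
  kept as-is: 3 7 5 2 8 2 → sum 27
Total = 24 + 27 = 51.
Check digit = (10 − (51 mod 10)) mod 10 = 9.

9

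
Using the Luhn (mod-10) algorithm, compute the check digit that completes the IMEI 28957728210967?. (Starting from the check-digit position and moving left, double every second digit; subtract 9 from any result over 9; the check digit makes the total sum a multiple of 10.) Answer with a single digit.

Partial digits right→left: 7 6 9 0 1 2 8 2 7 7 5 9 8 2
Double every second digit counting from the check-digit position (so the 1st, 3rd, 5th, ... of the partial from the right).
  doubled (with −9 where >9): 5 9 2 7 5 1 7 → sum 36
  kept as-is: 6 0 2 2 7 9 2 → sum 28
Total = 36 + 28 = 64.
Check digit = (10 − (64 mod 10)) mod 10 = 6.

6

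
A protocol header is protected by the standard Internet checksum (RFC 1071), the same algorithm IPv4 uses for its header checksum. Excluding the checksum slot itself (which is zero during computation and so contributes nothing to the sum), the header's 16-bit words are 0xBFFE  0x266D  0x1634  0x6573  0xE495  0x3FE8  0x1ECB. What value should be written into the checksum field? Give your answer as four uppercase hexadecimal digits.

One's-complement addition (fold any carry out of bit 15 back into bit 0):
  0xBFFE + 0x266D = 0x0E66B
  0xE66B + 0x1634 = 0x0FC9F
  0xFC9F + 0x6573 = 0x16212 → wrap carry → 0x6213
  0x6213 + 0xE495 = 0x146A8 → wrap carry → 0x46A9
  0x46A9 + 0x3FE8 = 0x08691
  0x8691 + 0x1ECB = 0x0A55C
One's-complement sum = 0xA55C.
Checksum = ~0xA55C & 0xFFFF = 0x5AA3.

5AA3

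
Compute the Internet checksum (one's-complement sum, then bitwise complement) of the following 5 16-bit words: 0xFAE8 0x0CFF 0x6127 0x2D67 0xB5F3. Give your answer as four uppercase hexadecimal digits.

One's-complement addition (fold any carry out of bit 15 back into bit 0):
  0xFAE8 + 0x0CFF = 0x107E7 → wrap carry → 0x07E8
  0x07E8 + 0x6127 = 0x0690F
  0x690F + 0x2D67 = 0x09676
  0x9676 + 0xB5F3 = 0x14C69 → wrap carry → 0x4C6A
One's-complement sum = 0x4C6A.
Checksum = ~0x4C6A & 0xFFFF = 0xB395.

B395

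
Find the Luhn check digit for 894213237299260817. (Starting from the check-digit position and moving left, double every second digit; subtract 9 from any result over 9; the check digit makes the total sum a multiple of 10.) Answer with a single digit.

Partial digits right→left: 7 1 8 0 6 2 9 9 2 7 3 2 3 1 2 4 9 8
Double every second digit counting from the check-digit position (so the 1st, 3rd, 5th, ... of the partial from the right).
  doubled (with −9 where >9): 5 7 3 9 4 6 6 4 9 → sum 53
  kept as-is: 1 0 2 9 7 2 1 4 8 → sum 34
Total = 53 + 34 = 87.
Check digit = (10 − (87 mod 10)) mod 10 = 3.

3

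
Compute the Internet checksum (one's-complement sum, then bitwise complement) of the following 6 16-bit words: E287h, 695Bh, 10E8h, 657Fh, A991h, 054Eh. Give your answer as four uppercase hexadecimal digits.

8ED5

One's-complement addition (fold any carry out of bit 15 back into bit 0):
  0xE287 + 0x695B = 0x14BE2 → wrap carry → 0x4BE3
  0x4BE3 + 0x10E8 = 0x05CCB
  0x5CCB + 0x657F = 0x0C24A
  0xC24A + 0xA991 = 0x16BDB → wrap carry → 0x6BDC
  0x6BDC + 0x054E = 0x0712A
One's-complement sum = 0x712A.
Checksum = ~0x712A & 0xFFFF = 0x8ED5.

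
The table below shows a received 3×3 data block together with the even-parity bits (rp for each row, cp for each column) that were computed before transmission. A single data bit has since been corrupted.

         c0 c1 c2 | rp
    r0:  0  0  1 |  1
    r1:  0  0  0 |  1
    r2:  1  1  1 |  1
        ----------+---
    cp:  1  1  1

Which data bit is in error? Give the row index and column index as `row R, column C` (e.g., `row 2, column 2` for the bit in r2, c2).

Recompute each row's even parity and compare to rp:
  r0: data parity 1, sent rp 1 → ok
  r1: data parity 0, sent rp 1 → mismatch
  r2: data parity 1, sent rp 1 → ok
Recompute each column's even parity and compare to cp:
  c0: data parity 1, sent cp 1 → ok
  c1: data parity 1, sent cp 1 → ok
  c2: data parity 0, sent cp 1 → mismatch
Exactly one row (r1) and one column (c2) fail → the flipped bit is at their intersection.

row 1, column 2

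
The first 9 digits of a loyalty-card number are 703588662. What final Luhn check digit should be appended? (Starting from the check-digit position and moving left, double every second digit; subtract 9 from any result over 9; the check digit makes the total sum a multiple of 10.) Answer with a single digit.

6

Partial digits right→left: 2 6 6 8 8 5 3 0 7
Double every second digit counting from the check-digit position (so the 1st, 3rd, 5th, ... of the partial from the right).
  doubled (with −9 where >9): 4 3 7 6 5 → sum 25
  kept as-is: 6 8 5 0 → sum 19
Total = 25 + 19 = 44.
Check digit = (10 − (44 mod 10)) mod 10 = 6.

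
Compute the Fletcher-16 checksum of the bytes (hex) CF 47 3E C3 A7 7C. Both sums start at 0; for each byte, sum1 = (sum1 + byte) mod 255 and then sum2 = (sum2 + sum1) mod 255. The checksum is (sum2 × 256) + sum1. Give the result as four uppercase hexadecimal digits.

533D

Running sums (mod 255):
  after byte 0 (CF): sum1=207, sum2=207
  after byte 1 (47): sum1=23, sum2=230
  after byte 2 (3E): sum1=85, sum2=60
  after byte 3 (C3): sum1=25, sum2=85
  after byte 4 (A7): sum1=192, sum2=22
  after byte 5 (7C): sum1=61, sum2=83
Checksum = sum2·256 + sum1 = 83·256 + 61 = 21309 = 0x533D.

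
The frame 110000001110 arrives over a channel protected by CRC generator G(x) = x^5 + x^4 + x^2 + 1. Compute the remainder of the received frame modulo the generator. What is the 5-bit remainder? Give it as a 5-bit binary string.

Modulo-2 division of 110000001110 by 110101:
  pos 0: 110000 XOR 110101 = 000101
  pos 3: 101001 XOR 110101 = 011100
  pos 4: 111001 XOR 110101 = 001100
  pos 6: 110010 XOR 110101 = 000111
Remainder = 00111 (nonzero — an error is detected).

00111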